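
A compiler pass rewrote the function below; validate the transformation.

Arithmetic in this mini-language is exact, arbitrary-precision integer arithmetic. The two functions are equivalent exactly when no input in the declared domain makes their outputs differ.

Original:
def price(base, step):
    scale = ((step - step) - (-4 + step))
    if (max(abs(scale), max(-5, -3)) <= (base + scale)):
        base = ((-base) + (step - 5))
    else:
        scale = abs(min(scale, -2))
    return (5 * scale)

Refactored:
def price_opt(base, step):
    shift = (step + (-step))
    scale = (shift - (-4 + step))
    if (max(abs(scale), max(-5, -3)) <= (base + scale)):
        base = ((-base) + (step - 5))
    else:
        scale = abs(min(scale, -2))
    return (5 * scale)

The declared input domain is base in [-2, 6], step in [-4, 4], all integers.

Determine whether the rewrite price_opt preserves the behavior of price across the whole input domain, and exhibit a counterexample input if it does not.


Equivalent — the differences include statement counts differ, plus local variable names differ, plus arithmetic usage differs, yet no declared input distinguishes the two.
As a probe, take base=0, step=-3: price runs scale=7, then (max(abs(scale), max(-5, -3)) <= (base + scale)) is true, then base=-8, then returns 35; price_opt runs shift=0, then scale=7, then (max(abs(scale), max(-5, -3)) <= (base + scale)) is true, then base=-8, then returns 35; both end at 35.
An exhaustive pass over the 81 declared inputs shows identical outputs.
verdict: equivalent


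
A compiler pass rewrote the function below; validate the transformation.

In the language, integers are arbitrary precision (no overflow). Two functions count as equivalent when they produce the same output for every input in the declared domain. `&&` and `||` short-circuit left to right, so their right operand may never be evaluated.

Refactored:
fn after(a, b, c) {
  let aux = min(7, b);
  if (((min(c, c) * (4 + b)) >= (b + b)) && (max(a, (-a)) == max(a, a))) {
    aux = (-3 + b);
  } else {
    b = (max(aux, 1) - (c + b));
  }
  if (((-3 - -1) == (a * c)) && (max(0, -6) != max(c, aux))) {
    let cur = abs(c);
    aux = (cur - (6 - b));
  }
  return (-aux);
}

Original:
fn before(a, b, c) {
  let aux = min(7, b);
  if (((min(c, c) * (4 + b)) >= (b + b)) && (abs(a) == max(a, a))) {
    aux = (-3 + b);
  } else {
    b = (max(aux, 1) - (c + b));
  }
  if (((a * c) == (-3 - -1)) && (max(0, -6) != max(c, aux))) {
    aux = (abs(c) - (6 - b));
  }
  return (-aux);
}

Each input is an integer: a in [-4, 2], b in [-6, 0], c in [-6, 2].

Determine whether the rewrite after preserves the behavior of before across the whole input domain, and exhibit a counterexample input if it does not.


This is a faithful refactor — local variable names differ, and statement counts differ, and min/max/abs usage differs, but the computed results match everywhere.
As a probe, take a=1, b=-4, c=-4: before runs aux = -4; (((min(c, c) * (4 + b)) >= (b + b)) && (abs(a) == max(a, a))) -> true; aux = -7; (((a * c) == (-3 - -1)) && (max(0, -6) != max(c, aux))) -> false; return 7; after runs aux = -4; (((min(c, c) * (4 + b)) >= (b + b)) && (max(a, (-a)) == max(a, a))) -> true; aux = -7; (((-3 - -1) == (a * c)) && (max(0, -6) != max(c, aux))) -> false; return 7; both end at 7.
Every one of the 441 inputs gives matching results.
verdict: equivalent


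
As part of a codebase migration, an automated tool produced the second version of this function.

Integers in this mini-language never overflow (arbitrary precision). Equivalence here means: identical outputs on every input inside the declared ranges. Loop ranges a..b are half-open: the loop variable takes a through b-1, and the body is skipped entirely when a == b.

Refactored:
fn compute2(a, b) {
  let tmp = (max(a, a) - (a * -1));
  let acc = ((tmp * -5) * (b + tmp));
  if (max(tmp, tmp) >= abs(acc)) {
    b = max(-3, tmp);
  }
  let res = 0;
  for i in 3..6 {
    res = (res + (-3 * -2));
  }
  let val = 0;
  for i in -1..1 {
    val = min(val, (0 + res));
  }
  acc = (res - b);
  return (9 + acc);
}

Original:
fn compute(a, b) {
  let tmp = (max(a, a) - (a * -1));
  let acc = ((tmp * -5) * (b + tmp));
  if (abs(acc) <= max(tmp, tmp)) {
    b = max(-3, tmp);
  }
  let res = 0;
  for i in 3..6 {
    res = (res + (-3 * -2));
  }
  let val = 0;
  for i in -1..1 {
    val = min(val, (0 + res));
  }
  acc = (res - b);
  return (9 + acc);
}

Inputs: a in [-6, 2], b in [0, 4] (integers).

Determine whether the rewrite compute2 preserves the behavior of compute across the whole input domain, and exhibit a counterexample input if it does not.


This is a faithful refactor — comparison usage differs, but the computed results match everywhere.
Spot check at a=-2, b=0 — compute: tmp := -4 | acc := -80 | (abs(acc) <= max(tmp, tmp)): false | res := 0 | iter i=3: | res := 6 | iter i=4: | res := 12 | iter i=5: | res := 18 | val := 0 | iter i=-1: | val := 0 | iter i=0: | val := 0 | acc := 18 | result 27. compute2: tmp := -4 | acc := -80 | (max(tmp, tmp) >= abs(acc)): false | res := 0 | iter i=3: | res := 6 | iter i=4: | res := 12 | iter i=5: | res := 18 | val := 0 | iter i=-1: | val := 0 | iter i=0: | val := 0 | acc := 18 | result 27. Both give 27.
Sweeping the whole domain (45 inputs) finds no disagreement.
verdict: equivalent


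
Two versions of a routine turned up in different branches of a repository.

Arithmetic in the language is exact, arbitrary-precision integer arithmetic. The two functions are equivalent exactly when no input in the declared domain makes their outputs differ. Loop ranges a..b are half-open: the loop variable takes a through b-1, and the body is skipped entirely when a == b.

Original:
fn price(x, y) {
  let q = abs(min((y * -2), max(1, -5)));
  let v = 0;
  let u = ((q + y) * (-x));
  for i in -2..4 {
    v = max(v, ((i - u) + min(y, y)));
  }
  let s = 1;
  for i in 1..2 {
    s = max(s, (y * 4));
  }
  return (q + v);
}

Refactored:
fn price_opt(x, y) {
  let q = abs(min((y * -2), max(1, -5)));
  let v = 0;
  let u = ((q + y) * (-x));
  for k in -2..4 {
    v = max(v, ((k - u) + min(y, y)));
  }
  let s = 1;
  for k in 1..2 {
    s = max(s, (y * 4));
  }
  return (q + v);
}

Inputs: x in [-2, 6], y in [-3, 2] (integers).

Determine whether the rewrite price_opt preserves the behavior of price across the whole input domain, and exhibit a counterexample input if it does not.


Differences: local variable names differ — yet all 54 inputs agree.
verdict: equivalent


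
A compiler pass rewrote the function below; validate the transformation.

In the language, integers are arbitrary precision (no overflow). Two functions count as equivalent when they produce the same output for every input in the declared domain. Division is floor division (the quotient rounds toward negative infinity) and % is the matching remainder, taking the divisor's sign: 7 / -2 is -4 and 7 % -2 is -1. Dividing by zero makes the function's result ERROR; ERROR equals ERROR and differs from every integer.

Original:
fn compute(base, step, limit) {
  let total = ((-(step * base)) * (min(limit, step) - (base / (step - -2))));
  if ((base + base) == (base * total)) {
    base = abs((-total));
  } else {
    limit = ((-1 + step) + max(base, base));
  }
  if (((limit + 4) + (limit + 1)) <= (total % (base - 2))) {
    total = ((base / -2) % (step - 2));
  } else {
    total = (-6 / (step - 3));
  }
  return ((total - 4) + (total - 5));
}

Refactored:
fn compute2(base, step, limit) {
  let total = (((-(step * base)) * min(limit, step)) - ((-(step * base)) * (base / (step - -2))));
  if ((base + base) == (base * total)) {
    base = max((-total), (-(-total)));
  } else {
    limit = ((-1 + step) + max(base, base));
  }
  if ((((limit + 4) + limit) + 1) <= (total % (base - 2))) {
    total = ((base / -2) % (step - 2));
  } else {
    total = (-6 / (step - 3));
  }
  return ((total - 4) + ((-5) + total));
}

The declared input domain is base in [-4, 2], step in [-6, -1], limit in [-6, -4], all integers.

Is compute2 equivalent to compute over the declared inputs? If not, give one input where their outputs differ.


This is a faithful refactor — min/max/abs usage differs, arithmetic usage differs, but the computed results match everywhere.
Tracing base=1, step=-4, limit=-4: compute: total becomes -12; next ((base + base) == (base * total)) evaluates to false; next limit becomes -4; next (((limit + 4) + (limit + 1)) <= (total % (base - 2))) evaluates to true; next total becomes -1; next final value -11 | compute2: total becomes -12; next ((base + base) == (base * total)) evaluates to false; next limit becomes -4; next ((((limit + 4) + limit) + 1) <= (total % (base - 2))) evaluates to true; next total becomes -1; next final value -11 — matching result -11.
Every one of the 126 inputs gives matching results.
verdict: equivalent


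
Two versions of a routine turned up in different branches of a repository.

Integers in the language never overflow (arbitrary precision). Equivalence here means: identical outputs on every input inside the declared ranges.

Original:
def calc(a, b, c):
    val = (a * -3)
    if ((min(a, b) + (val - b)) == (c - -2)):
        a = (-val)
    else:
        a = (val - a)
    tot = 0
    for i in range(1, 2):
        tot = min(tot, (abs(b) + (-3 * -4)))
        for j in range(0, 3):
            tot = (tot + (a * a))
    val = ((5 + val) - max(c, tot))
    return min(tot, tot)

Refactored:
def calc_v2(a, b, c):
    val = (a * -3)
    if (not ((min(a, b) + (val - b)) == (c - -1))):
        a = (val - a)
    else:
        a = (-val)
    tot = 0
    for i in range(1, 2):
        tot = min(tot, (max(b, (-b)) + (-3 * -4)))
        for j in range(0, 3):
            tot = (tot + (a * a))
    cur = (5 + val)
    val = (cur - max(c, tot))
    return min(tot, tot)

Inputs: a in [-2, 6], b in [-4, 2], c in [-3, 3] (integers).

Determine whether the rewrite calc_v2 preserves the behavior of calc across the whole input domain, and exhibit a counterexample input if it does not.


Try a=-2, b=-1, c=3.
calc: val := 6 | ((min(a, b) + (val - b)) == (c - -2)): true | a := -6 | tot := 0 | iter i=1: | tot := 0 | iter j=0: | tot := 36 | iter j=1: | tot := 72 | iter j=2: | tot := 108 | val := -97 | result 108
calc_v2: val := 6 | (not ((min(a, b) + (val - b)) == (c - -1))): true | a := 8 | tot := 0 | iter i=1: | tot := 0 | iter j=0: | tot := 64 | iter j=1: | tot := 128 | iter j=2: | tot := 192 | cur := 11 | val := -181 | result 192
108 and 192 differ, so these are not the same function on this domain.
verdict: not equivalent; witness: a=-2, b=-1, c=3


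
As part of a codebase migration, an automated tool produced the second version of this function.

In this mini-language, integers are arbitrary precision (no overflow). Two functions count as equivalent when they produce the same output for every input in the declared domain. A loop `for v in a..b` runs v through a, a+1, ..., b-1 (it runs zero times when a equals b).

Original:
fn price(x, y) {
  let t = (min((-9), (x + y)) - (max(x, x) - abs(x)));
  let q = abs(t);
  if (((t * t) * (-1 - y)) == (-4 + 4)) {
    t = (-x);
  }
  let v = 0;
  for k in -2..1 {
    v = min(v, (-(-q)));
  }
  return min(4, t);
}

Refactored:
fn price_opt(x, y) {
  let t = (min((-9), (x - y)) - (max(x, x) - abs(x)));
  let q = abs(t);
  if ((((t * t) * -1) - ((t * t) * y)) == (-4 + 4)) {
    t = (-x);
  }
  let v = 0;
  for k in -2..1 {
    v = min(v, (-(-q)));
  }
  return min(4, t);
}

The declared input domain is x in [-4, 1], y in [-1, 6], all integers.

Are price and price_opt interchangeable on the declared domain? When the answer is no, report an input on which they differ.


Input x=-4, y=6: -1 from price versus -2 from price_opt.
verdict: not equivalent; witness: x=-4, y=6


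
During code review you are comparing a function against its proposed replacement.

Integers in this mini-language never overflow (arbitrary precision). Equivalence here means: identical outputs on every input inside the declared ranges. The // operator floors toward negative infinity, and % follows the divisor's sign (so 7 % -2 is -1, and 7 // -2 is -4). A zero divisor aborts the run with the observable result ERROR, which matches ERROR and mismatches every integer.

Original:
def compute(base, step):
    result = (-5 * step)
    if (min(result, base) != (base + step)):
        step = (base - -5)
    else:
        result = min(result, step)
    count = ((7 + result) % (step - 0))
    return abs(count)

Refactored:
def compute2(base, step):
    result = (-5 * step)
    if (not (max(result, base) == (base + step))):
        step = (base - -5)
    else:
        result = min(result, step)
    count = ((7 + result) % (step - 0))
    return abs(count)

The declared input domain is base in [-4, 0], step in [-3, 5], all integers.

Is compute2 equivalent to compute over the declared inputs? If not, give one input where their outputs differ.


The rewrite breaks on base=-4, step=0, where the results are ERROR and 0.
compute: result becomes 0; next (min(result, base) != (base + step)) evaluates to false; next result becomes 0; next hits division by zero so the output is ERROR
compute2: result becomes 0; next (not (max(result, base) == (base + step))) evaluates to true; next step becomes 1; next count becomes 0; next final value 0
verdict: not equivalent; witness: base=-4, step=0


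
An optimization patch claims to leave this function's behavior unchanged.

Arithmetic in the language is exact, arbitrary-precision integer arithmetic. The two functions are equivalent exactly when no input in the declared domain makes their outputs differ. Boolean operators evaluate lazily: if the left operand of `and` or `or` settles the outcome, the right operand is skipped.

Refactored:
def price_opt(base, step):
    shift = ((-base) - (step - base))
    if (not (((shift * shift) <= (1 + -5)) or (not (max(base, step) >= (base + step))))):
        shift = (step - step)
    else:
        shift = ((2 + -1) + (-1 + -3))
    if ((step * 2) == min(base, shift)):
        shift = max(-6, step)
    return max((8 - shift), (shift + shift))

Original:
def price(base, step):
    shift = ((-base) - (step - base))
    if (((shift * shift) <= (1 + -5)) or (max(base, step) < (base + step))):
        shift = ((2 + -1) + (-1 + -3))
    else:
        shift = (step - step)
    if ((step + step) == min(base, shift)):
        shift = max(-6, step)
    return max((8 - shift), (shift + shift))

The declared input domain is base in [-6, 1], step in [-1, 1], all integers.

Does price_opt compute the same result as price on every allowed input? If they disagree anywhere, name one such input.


Side by side, the visible changes include: arithmetic usage differs; constant usage differs; boolean connective usage differs; comparison usage differs.
One worked example (base=-2, step=0) — price: shift=0, then (((shift * shift) <= (1 + -5)) or (max(base, step) < (base + step))) is false, then shift=0, then ((step + step) == min(base, shift)) is false, then returns 8; price_opt: shift=0, then (not (((shift * shift) <= (1 + -5)) or (not (max(base, step) >= (base + step))))) is true, then shift=0, then ((step * 2) == min(base, shift)) is false, then returns 8; agreement on 8.
Sweeping the whole domain (24 inputs) finds no disagreement.
verdict: equivalent


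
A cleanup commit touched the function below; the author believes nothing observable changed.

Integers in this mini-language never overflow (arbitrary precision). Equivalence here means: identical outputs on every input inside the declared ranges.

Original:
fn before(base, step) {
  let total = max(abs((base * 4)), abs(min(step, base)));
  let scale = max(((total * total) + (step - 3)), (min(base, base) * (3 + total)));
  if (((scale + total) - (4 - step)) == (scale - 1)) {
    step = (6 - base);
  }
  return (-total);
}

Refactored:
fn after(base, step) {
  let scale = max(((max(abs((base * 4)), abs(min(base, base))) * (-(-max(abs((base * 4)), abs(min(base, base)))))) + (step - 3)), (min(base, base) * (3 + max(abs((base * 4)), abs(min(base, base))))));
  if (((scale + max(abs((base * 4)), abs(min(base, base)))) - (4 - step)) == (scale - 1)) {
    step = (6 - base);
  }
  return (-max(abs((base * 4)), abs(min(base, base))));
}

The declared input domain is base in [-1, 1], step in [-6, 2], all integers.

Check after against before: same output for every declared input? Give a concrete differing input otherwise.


There is a counterexample at base=-1, step=-6: -6 on one side, -4 on the other.
before: total becomes 6; next scale becomes 27; next (((scale + total) - (4 - step)) == (scale - 1)) evaluates to false; next final value -6
after: scale becomes 7; next (((scale + max(abs((base * 4)), abs(min(base, base)))) - (4 - step)) == (scale - 1)) evaluates to false; next final value -4
verdict: not equivalent; witness: base=-1, step=-6


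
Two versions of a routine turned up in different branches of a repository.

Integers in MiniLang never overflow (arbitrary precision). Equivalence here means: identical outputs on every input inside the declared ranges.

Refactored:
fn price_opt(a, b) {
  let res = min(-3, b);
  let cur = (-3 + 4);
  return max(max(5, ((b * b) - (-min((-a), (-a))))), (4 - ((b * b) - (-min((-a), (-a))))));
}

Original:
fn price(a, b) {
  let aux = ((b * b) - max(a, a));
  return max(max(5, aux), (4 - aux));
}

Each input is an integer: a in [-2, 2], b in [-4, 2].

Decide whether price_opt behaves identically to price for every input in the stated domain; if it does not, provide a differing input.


Equivalent — the differences include local variable names differ, and min/max/abs usage differs, and statement counts differ, and constant usage differs, and arithmetic usage differs, yet no declared input distinguishes the two.
Spot check at a=-2, b=-4 — price: aux = 18; return 18. price_opt: res = -4; cur = 1; return 18. Both give 18.
Checked all 35 inputs in the declared domain: the outputs agree on every one.
verdict: equivalent


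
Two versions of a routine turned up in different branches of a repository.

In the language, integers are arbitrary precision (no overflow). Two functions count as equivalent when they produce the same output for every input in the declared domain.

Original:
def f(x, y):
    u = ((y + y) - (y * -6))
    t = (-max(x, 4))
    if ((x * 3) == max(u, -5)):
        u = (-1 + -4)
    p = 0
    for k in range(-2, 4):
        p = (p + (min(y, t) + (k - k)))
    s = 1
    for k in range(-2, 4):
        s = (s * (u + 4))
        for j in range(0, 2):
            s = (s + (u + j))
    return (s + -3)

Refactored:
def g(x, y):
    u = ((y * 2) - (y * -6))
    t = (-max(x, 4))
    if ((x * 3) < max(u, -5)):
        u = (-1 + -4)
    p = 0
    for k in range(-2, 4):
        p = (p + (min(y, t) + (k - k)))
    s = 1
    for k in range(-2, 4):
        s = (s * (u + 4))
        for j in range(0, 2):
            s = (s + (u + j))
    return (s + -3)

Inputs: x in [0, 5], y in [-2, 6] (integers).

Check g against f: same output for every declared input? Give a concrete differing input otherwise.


The rewrite breaks on x=0, y=0, where the results are -2 and 5458.
f: u := 0 | t := -4 | ((x * 3) == max(u, -5)): true | u := -5 | p := 0 | iter k=-2: | p := -4 | iter k=-1: | p := -8 | iter k=0: | p := -12 | iter k=1: | p := -16 | iter k=2: | p := -20 | iter k=3: | p := -24 | s := 1 | iter k=-2: | s := -1 | iter j=0: | s := -6 | iter j=1: | s := -10 | iter k=-1: | s := 10 | iter j=0: | s := 5 | iter j=1: | s := 1 | iter k=0: | s := -1 | iter j=0: | s := -6 | iter j=1: | s := -10 | iter k=1: | s := 10 | iter j=0: | s := 5 | iter j=1: | s := 1 | iter k=2: | s := -1 | iter j=0: | s := -6 | iter j=1: | s := -10 | iter k=3: | s := 10 | iter j=0: | s := 5 | iter j=1: | s := 1 | result -2
g: u := 0 | t := -4 | ((x * 3) < max(u, -5)): false | p := 0 | iter k=-2: | p := -4 | iter k=-1: | p := -8 | iter k=0: | p := -12 | iter k=1: | p := -16 | iter k=2: | p := -20 | iter k=3: | p := -24 | s := 1 | iter k=-2: | s := 4 | iter j=0: | s := 4 | iter j=1: | s := 5 | iter k=-1: | s := 20 | iter j=0: | s := 20 | iter j=1: | s := 21 | iter k=0: | s := 84 | iter j=0: | s := 84 | iter j=1: | s := 85 | iter k=1: | s := 340 | iter j=0: | s := 340 | iter j=1: | s := 341 | iter k=2: | s := 1364 | iter j=0: | s := 1364 | iter j=1: | s := 1365 | iter k=3: | s := 5460 | iter j=0: | s := 5460 | iter j=1: | s := 5461 | result 5458
verdict: not equivalent; witness: x=0, y=0


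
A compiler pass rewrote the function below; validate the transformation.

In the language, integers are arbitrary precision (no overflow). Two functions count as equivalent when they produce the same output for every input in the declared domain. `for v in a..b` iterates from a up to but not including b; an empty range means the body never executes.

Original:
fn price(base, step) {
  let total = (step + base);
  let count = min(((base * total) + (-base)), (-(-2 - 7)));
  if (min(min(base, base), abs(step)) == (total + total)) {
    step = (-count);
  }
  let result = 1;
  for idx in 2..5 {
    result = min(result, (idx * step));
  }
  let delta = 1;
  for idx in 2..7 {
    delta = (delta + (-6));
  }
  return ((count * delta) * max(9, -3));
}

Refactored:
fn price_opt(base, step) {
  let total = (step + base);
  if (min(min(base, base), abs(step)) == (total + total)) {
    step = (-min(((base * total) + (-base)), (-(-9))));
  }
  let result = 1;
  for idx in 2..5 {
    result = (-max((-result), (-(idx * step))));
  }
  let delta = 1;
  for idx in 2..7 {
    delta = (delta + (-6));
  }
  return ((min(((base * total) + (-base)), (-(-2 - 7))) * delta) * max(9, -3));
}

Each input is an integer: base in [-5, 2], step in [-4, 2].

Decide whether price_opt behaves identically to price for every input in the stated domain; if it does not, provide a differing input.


Equivalent — the differences include min/max/abs usage differs, plus arithmetic usage differs, plus constant usage differs, plus local variable names differ, plus statement counts differ, yet no declared input distinguishes the two.
Tracing base=2, step=-4: price: total = -2; count = -6; (min(min(base, base), abs(step)) == (total + total)) -> false; result = 1; [idx=2]; result = -8; [idx=3]; result = -12; [idx=4]; result = -16; delta = 1; [idx=2]; delta = -5; [idx=3]; delta = -11; [idx=4]; delta = -17; [idx=5]; delta = -23; [idx=6]; delta = -29; return 1566 | price_opt: total = -2; (min(min(base, base), abs(step)) == (total + total)) -> false; result = 1; [idx=2]; result = -8; [idx=3]; result = -12; [idx=4]; result = -16; delta = 1; [idx=2]; delta = -5; [idx=3]; delta = -11; [idx=4]; delta = -17; [idx=5]; delta = -23; [idx=6]; delta = -29; return 1566 — matching result 1566.
Every one of the 56 inputs gives matching results.
verdict: equivalent


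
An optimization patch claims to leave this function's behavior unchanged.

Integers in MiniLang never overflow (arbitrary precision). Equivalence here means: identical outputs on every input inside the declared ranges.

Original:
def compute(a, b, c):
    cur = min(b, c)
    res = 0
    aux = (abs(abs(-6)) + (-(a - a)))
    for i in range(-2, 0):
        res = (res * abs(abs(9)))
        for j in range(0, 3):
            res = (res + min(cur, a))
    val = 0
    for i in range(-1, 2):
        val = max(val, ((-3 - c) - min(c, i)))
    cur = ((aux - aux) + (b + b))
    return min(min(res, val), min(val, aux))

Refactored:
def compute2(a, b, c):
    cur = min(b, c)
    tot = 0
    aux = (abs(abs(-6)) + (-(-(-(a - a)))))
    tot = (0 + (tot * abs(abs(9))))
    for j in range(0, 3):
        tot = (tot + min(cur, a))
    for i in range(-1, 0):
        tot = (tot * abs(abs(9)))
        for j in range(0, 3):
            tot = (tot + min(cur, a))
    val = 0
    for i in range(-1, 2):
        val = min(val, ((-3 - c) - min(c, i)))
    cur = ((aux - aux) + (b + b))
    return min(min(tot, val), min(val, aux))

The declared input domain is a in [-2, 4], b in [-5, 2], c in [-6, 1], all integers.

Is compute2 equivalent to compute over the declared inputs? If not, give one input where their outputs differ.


a=0, b=0, c=0 yields 0 from compute but -3 from compute2.
verdict: not equivalent; witness: a=0, b=0, c=0


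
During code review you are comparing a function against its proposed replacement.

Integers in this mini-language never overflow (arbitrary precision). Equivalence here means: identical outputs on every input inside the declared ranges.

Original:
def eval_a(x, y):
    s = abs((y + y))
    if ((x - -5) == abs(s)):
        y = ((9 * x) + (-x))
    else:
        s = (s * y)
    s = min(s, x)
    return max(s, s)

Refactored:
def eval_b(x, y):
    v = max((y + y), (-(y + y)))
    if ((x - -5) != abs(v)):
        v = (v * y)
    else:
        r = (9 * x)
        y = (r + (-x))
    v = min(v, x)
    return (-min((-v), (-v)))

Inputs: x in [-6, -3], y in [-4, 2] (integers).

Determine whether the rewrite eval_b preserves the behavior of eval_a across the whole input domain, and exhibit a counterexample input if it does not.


Changes here: min/max/abs usage differs, and arithmetic usage differs, and local variable names differ, and comparison usage differs, and statement counts differ; the full 28-point sweep finds no disagreement.
verdict: equivalent


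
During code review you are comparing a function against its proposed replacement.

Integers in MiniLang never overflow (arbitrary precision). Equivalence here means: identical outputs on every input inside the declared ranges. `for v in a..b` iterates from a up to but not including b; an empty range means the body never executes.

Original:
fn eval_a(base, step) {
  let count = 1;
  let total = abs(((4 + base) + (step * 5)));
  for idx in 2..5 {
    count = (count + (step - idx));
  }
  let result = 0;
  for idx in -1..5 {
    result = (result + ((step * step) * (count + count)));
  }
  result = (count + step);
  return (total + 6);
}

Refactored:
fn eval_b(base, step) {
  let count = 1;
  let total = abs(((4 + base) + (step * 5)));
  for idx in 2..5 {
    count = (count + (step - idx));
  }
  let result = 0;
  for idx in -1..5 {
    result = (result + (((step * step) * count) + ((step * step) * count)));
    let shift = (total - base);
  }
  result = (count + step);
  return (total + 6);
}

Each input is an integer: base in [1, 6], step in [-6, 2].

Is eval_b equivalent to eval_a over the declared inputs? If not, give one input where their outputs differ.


Reading the diff, among the changes: local variable names differ; arithmetic usage differs; statement counts differ.
Tracing base=1, step=-1: eval_a: count := 1 | total := 0 | iter idx=2: | count := -2 | iter idx=3: | count := -6 | iter idx=4: | count := -11 | result := 0 | iter idx=-1: | result := -22 | iter idx=0: | result := -44 | iter idx=1: | result := -66 | iter idx=2: | result := -88 | iter idx=3: | result := -110 | iter idx=4: | result := -132 | result := -12 | result 6 | eval_b: count := 1 | total := 0 | iter idx=2: | count := -2 | iter idx=3: | count := -6 | iter idx=4: | count := -11 | result := 0 | iter idx=-1: | result := -22 | shift := -1 | iter idx=0: | result := -44 | shift := -1 | iter idx=1: | result := -66 | shift := -1 | iter idx=2: | result := -88 | shift := -1 | iter idx=3: | result := -110 | shift := -1 | iter idx=4: | result := -132 | shift := -1 | result := -12 | result 6 — matching result 6.
Every one of the 54 inputs gives matching results.
verdict: equivalent


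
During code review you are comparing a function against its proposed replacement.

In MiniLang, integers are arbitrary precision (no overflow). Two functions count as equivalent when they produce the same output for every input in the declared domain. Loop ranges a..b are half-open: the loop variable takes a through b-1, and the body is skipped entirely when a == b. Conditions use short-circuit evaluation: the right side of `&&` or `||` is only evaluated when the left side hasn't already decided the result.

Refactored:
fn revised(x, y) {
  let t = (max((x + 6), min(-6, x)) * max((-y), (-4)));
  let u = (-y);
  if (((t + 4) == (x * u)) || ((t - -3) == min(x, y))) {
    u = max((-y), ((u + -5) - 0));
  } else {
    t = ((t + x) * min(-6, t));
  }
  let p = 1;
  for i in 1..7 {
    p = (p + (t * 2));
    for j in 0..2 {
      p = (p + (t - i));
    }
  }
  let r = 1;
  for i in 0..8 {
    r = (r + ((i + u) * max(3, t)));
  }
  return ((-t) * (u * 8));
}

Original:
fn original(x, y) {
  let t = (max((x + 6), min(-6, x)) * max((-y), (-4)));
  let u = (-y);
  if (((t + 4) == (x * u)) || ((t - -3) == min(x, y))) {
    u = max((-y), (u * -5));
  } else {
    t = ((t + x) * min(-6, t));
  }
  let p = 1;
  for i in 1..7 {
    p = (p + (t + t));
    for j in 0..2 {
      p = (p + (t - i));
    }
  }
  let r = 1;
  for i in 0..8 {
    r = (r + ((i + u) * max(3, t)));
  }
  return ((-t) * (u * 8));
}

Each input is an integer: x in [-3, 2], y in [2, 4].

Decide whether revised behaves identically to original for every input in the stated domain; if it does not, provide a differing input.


Input x=-3, y=2: 480 from original versus -96 from revised.
verdict: not equivalent; witness: x=-3, y=2


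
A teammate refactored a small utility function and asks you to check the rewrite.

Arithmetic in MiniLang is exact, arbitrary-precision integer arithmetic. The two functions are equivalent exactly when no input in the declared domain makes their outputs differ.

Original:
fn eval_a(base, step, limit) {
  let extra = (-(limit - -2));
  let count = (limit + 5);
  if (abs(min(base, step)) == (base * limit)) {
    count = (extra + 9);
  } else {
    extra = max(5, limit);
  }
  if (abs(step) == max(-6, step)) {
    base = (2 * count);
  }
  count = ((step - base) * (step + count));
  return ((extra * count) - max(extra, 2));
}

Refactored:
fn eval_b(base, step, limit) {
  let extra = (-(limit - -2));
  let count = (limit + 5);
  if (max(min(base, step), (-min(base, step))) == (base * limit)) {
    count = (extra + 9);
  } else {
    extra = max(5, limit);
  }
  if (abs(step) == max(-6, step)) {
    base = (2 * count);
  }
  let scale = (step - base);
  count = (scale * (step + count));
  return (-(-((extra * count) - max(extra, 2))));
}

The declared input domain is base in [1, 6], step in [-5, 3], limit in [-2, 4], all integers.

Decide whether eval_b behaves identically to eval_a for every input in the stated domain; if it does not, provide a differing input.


Behavior is preserved: although statement counts differ, plus local variable names differ, plus min/max/abs usage differs, the outputs never diverge.
Spot check at base=4, step=-2, limit=-1 — eval_a: extra = -1; count = 4; (abs(min(base, step)) == (base * limit)) -> false; extra = 5; (abs(step) == max(-6, step)) -> false; count = -12; return -65. eval_b: extra = -1; count = 4; (max(min(base, step), (-min(base, step))) == (base * limit)) -> false; extra = 5; (abs(step) == max(-6, step)) -> false; scale = -6; count = -12; return -65. Both give -65.
Sweeping the whole domain (378 inputs) finds no disagreement.
verdict: equivalent


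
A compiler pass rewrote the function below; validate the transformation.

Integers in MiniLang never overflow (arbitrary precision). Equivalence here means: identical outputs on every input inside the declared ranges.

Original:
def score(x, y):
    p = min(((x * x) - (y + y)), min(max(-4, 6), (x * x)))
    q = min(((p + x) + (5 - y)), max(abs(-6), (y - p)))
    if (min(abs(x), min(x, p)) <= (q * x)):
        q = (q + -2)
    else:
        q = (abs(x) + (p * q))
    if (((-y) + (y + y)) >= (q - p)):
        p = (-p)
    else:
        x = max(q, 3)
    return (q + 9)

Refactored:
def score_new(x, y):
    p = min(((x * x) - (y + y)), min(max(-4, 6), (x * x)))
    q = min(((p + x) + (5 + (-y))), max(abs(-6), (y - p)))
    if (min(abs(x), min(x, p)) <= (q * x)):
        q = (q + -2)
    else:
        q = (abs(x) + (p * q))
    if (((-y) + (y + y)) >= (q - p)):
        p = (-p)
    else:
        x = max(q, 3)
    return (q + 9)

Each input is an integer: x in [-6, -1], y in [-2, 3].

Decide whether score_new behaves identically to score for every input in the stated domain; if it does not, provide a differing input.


Side by side, the visible changes include: arithmetic usage differs.
As a probe, take x=-1, y=3: score runs p = -5; q = -4; (min(abs(x), min(x, p)) <= (q * x)) -> true; q = -6; (((-y) + (y + y)) >= (q - p)) -> true; p = 5; return 3; score_new runs p = -5; q = -4; (min(abs(x), min(x, p)) <= (q * x)) -> true; q = -6; (((-y) + (y + y)) >= (q - p)) -> true; p = 5; return 3; both end at 3.
Checked all 36 inputs in the declared domain: the outputs agree on every one.
verdict: equivalent


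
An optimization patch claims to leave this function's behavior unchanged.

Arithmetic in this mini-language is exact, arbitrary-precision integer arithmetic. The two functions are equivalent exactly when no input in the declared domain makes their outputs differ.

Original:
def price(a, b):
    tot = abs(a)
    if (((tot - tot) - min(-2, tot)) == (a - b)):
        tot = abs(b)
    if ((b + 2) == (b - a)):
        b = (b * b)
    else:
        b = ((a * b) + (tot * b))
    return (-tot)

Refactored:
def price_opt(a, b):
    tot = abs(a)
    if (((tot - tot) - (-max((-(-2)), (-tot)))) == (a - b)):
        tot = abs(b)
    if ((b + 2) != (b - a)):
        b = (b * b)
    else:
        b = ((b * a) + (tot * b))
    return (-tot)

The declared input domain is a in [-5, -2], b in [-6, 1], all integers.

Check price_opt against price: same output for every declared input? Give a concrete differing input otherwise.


Although `((b + 2) == (b - a))` became `((b + 2) != (b - a))`, no input in the stated domain can expose it; all 32 inputs agree.
verdict: equivalent


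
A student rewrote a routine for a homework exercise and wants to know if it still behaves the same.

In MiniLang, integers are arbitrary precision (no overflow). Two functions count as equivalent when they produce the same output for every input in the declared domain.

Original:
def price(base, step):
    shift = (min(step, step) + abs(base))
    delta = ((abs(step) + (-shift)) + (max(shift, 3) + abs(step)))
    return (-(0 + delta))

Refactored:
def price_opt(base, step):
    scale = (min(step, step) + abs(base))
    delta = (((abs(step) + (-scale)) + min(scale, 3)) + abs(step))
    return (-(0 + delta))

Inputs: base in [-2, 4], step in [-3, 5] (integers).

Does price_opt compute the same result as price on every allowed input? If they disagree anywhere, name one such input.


Take base=-2, step=-3.
price: shift becomes -1; next delta becomes 10; next final value -10
price_opt: scale becomes -1; next delta becomes 6; next final value -6
-10 against -6: the behavior changed.
verdict: not equivalent; witness: base=-2, step=-3


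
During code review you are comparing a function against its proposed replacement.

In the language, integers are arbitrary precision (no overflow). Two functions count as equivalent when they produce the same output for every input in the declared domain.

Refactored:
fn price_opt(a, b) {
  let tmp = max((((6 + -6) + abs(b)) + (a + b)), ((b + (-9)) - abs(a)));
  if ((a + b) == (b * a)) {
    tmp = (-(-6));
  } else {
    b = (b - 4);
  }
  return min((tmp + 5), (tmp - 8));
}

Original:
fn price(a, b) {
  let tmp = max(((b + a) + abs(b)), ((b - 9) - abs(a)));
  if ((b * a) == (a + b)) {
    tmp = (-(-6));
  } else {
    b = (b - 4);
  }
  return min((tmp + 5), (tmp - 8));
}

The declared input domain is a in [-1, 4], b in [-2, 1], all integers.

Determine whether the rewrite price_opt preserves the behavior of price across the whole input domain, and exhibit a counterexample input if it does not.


Although arithmetic usage differs, plus constant usage differs, 24/24 inputs agree.
verdict: equivalent


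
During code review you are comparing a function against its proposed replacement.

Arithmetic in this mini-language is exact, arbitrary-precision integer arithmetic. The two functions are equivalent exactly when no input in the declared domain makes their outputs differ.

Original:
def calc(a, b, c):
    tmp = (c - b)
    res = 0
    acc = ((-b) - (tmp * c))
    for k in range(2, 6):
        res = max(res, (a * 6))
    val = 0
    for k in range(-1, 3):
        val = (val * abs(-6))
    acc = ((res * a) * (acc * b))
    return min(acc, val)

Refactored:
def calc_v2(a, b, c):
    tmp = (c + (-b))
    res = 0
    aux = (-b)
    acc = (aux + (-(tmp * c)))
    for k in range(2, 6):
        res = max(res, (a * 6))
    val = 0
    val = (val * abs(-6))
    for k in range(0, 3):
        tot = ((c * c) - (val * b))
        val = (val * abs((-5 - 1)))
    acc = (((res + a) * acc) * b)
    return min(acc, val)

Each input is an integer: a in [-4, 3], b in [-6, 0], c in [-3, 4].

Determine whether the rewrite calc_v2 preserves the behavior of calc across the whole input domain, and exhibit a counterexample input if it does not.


At a=-4, b=-6, c=1: calc gives 0, calc_v2 gives -24.
verdict: not equivalent; witness: a=-4, b=-6, c=1


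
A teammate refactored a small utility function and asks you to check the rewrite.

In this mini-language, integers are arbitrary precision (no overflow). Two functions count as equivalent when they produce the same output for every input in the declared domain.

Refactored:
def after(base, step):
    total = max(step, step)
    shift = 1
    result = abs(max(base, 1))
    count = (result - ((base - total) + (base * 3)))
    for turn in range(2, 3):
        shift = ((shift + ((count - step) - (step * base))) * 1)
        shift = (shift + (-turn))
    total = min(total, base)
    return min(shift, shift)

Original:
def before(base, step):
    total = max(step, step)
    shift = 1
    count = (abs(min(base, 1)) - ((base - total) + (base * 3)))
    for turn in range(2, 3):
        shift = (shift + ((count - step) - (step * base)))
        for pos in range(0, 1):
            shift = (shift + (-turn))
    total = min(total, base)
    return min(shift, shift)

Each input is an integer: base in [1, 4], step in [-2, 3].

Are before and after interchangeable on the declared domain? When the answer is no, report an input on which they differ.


The rewrite breaks on base=2, step=-2, where the results are -4 and -3.
before: total becomes -2; next shift becomes 1; next count becomes -9; next at turn=2:; next shift becomes -2; next at pos=0:; next shift becomes -4; next total becomes -2; next final value -4
after: total becomes -2; next shift becomes 1; next result becomes 2; next count becomes -8; next at turn=2:; next shift becomes -1; next shift becomes -3; next total becomes -2; next final value -3
verdict: not equivalent; witness: base=2, step=-2


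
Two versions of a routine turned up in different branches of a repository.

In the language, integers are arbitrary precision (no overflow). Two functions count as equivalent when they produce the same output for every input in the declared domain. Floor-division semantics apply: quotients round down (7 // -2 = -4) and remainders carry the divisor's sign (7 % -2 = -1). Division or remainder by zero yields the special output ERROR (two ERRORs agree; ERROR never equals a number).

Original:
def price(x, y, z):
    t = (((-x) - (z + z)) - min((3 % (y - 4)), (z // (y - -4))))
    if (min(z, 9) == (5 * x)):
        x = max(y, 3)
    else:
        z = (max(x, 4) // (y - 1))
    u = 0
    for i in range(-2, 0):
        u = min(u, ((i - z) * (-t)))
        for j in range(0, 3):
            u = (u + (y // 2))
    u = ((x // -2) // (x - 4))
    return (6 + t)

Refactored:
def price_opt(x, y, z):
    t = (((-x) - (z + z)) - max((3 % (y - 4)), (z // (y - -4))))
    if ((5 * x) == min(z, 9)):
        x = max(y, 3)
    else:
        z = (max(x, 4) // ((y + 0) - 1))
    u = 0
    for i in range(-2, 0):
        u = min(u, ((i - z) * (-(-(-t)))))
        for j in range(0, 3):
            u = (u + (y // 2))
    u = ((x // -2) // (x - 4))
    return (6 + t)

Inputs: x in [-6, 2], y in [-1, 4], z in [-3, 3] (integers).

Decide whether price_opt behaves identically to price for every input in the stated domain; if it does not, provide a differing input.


Evaluate both at x=-6, y=-1, z=-3.
price: t := 14 | (min(z, 9) == (5 * x)): false | z := -2 | u := 0 | iter i=-2: | u := 0 | iter j=0: | u := -1 | iter j=1: | u := -2 | iter j=2: | u := -3 | iter i=-1: | u := -14 | iter j=0: | u := -15 | iter j=1: | u := -16 | iter j=2: | u := -17 | u := -1 | result 20
price_opt: t := 13 | ((5 * x) == min(z, 9)): false | z := -2 | u := 0 | iter i=-2: | u := 0 | iter j=0: | u := -1 | iter j=1: | u := -2 | iter j=2: | u := -3 | iter i=-1: | u := -13 | iter j=0: | u := -14 | iter j=1: | u := -15 | iter j=2: | u := -16 | u := -1 | result 19
20 vs 19 — the two versions disagree here.
verdict: not equivalent; witness: x=-6, y=-1, z=-3
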